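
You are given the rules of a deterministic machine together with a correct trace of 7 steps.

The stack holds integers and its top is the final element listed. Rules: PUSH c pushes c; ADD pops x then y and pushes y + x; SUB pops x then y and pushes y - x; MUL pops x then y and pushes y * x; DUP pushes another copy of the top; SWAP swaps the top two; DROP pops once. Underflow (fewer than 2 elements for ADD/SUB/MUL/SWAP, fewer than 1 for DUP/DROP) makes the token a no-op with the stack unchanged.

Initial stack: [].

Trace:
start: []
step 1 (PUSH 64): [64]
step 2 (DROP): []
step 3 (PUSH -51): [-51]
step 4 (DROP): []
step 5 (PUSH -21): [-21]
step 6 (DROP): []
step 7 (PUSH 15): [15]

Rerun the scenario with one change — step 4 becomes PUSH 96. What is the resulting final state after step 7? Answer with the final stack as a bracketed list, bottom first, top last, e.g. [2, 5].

[-51, 96, 15]

(re-executing from step 4 with the substitution; state before step 4: [-51])
step 4 (PUSH 96): [-51, 96]
step 5 (PUSH -21): [-51, 96, -21]
step 6 (DROP): [-51, 96]
step 7 (PUSH 15): [-51, 96, 15]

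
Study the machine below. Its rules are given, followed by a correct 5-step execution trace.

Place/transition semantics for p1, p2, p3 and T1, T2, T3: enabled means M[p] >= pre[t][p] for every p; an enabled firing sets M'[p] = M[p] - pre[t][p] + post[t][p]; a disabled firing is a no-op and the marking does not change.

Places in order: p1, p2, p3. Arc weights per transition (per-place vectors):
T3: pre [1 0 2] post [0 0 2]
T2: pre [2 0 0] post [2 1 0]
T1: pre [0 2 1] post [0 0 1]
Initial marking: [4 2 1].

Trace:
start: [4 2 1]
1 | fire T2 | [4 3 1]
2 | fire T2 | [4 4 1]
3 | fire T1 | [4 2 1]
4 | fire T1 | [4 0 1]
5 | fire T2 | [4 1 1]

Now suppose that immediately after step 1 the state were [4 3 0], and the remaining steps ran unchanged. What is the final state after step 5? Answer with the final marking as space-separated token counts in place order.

state after step 1 := [4 3 0]
2 | fire T2 | [4 4 0]
3 | fire T1 | [4 4 0]
4 | fire T1 | [4 4 0]
5 | fire T2 | [4 5 0]

4 5 0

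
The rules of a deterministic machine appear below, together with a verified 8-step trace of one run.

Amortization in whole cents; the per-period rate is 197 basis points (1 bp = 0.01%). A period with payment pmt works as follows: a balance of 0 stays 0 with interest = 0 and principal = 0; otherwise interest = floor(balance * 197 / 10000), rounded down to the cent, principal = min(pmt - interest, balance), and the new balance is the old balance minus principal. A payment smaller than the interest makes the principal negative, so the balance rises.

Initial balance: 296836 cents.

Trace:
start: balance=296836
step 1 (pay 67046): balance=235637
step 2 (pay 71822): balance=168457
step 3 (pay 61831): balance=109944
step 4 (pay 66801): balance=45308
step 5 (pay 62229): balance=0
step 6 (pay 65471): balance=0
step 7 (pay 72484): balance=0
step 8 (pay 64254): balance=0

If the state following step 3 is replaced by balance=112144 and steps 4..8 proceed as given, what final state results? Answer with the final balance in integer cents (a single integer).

state after step 3 := balance=112144
step 4 (pay 66801): balance=47552
step 5 (pay 62229): balance=0
step 6 (pay 65471): balance=0
step 7 (pay 72484): balance=0
step 8 (pay 64254): balance=0

0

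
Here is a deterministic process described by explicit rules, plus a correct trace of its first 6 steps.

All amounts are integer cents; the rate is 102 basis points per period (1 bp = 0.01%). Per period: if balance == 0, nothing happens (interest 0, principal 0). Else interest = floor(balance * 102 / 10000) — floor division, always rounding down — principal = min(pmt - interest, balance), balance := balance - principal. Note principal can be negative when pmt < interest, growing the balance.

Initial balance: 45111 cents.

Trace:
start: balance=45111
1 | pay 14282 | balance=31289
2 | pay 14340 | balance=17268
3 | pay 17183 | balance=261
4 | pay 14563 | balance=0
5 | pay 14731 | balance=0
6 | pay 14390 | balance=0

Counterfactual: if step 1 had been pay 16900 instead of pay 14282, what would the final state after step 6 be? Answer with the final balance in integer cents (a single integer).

(re-executing from step 1 with the substitution; state before step 1: balance=45111)
1 | pay 16900 | balance=28671
2 | pay 14340 | balance=14623
3 | pay 17183 | balance=0
4 | pay 14563 | balance=0
5 | pay 14731 | balance=0
6 | pay 14390 | balance=0

0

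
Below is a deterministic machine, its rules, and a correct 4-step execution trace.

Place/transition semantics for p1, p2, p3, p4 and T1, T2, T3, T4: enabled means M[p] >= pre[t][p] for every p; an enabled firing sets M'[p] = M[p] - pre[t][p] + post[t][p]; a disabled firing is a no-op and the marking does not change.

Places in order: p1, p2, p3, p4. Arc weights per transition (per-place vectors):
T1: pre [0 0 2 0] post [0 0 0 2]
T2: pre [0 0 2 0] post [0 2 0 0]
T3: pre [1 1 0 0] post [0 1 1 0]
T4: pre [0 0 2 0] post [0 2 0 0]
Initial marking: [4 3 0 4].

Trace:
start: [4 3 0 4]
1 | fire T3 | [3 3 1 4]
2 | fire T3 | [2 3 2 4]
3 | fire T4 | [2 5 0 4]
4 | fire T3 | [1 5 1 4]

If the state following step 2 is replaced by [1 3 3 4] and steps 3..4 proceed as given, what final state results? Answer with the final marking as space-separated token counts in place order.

0 5 2 4

state after step 2 := [1 3 3 4]
3 | fire T4 | [1 5 1 4]
4 | fire T3 | [0 5 2 4]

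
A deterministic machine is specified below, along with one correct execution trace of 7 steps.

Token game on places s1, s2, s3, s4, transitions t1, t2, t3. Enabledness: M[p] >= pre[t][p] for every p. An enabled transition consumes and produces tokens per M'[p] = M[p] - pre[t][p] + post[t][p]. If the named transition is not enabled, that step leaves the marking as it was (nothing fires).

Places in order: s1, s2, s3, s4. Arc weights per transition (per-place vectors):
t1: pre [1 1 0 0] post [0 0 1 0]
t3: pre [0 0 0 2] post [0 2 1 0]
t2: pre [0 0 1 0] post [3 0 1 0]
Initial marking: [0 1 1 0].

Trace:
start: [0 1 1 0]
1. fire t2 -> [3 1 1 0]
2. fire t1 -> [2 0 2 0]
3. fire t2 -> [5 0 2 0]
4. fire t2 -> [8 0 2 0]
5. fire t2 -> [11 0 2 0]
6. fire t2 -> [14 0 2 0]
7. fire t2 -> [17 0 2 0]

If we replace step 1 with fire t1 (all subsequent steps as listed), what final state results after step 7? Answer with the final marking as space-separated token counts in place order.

15 1 1 0

(re-executing from step 1 with the substitution; state before step 1: [0 1 1 0])
1. fire t1 -> [0 1 1 0]
2. fire t1 -> [0 1 1 0]
3. fire t2 -> [3 1 1 0]
4. fire t2 -> [6 1 1 0]
5. fire t2 -> [9 1 1 0]
6. fire t2 -> [12 1 1 0]
7. fire t2 -> [15 1 1 0]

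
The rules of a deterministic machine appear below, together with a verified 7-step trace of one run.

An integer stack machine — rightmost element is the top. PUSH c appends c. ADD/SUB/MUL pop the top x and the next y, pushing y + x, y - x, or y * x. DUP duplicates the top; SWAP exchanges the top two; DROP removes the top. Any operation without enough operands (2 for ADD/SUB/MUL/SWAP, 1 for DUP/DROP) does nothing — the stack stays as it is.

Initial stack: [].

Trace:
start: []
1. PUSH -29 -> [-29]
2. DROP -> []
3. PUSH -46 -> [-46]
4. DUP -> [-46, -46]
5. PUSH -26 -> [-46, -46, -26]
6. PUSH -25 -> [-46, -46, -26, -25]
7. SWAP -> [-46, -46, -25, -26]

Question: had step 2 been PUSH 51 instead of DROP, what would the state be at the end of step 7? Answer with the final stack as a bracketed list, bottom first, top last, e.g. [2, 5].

(re-executing from step 2 with the substitution; state before step 2: [-29])
2. PUSH 51 -> [-29, 51]
3. PUSH -46 -> [-29, 51, -46]
4. DUP -> [-29, 51, -46, -46]
5. PUSH -26 -> [-29, 51, -46, -46, -26]
6. PUSH -25 -> [-29, 51, -46, -46, -26, -25]
7. SWAP -> [-29, 51, -46, -46, -25, -26]

[-29, 51, -46, -46, -25, -26]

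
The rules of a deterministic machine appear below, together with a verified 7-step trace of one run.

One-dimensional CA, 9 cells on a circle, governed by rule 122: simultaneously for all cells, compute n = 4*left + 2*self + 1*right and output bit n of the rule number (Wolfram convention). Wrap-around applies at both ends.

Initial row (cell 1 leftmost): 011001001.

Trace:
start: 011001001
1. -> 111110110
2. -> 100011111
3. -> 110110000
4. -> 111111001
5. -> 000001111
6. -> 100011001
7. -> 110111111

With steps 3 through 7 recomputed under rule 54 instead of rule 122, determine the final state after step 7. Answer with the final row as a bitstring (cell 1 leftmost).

010100000

(re-executing steps 3..7 under rule 54; state before step 3: 100011111)
3. -> 010100000
4. -> 111110000
5. -> 000001001
6. -> 100011111
7. -> 010100000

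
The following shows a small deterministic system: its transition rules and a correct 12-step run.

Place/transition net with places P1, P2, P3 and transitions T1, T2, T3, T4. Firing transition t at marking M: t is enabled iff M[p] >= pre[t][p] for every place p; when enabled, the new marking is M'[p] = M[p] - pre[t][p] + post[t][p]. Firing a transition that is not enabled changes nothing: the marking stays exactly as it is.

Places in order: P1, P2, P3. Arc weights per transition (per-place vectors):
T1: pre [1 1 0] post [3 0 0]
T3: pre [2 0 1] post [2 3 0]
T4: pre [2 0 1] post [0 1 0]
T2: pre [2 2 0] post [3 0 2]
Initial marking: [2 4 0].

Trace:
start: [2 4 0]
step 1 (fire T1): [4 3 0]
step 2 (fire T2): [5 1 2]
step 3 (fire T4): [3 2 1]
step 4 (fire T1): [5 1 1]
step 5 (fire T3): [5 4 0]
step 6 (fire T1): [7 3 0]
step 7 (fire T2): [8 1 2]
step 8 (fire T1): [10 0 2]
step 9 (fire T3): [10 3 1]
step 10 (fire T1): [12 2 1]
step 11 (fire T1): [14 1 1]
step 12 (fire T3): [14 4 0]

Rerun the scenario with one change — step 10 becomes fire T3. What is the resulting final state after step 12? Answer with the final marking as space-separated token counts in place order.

(re-executing from step 10 with the substitution; state before step 10: [10 3 1])
step 10 (fire T3): [10 6 0]
step 11 (fire T1): [12 5 0]
step 12 (fire T3): [12 5 0]

12 5 0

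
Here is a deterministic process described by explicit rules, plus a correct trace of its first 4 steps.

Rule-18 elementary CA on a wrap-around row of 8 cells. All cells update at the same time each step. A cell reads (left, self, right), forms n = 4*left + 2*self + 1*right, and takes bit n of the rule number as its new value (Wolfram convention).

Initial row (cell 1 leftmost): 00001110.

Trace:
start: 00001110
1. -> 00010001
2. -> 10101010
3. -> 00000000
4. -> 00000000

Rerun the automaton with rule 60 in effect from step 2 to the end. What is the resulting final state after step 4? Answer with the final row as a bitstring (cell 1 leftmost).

11111111

(re-executing steps 2..4 under rule 60; state before step 2: 00010001)
2. -> 10011001
3. -> 01010101
4. -> 11111111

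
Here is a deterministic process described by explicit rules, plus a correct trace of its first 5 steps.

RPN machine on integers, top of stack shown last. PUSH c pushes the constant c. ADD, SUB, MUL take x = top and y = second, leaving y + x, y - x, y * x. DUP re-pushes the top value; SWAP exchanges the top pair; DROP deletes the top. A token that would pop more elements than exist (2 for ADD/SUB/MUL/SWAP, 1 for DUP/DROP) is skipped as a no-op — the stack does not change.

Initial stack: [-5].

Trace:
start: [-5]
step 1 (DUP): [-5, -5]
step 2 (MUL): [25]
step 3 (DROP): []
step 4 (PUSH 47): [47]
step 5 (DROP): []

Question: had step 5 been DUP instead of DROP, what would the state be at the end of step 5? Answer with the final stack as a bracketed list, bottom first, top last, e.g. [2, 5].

[47, 47]

(re-executing from step 5 with the substitution; state before step 5: [47])
step 5 (DUP): [47, 47]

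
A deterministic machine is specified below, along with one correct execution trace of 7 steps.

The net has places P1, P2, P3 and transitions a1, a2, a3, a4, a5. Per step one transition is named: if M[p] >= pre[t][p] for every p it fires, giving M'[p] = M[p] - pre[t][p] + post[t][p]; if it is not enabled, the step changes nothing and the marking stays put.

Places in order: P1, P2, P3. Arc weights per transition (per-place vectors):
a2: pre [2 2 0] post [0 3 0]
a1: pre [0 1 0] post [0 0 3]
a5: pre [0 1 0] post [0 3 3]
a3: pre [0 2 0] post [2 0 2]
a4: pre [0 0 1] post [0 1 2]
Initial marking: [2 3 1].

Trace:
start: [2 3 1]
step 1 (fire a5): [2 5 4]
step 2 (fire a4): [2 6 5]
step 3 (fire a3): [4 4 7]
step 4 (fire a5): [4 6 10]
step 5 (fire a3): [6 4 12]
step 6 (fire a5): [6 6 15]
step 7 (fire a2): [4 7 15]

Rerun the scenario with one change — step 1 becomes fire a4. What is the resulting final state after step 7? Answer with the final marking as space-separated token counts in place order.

(re-executing from step 1 with the substitution; state before step 1: [2 3 1])
step 1 (fire a4): [2 4 2]
step 2 (fire a4): [2 5 3]
step 3 (fire a3): [4 3 5]
step 4 (fire a5): [4 5 8]
step 5 (fire a3): [6 3 10]
step 6 (fire a5): [6 5 13]
step 7 (fire a2): [4 6 13]

4 6 13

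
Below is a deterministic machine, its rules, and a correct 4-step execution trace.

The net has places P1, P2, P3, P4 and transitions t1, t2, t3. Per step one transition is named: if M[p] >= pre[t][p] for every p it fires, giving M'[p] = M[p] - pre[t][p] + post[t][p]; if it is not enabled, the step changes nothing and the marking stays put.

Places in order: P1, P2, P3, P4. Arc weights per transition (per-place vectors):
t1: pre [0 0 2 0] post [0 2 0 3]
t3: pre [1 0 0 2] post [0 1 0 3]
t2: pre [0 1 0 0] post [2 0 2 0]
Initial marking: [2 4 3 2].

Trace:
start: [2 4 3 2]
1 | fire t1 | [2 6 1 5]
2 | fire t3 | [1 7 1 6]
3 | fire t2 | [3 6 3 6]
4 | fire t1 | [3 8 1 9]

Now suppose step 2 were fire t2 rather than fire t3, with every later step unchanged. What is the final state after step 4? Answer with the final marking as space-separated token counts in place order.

6 6 3 8

(re-executing from step 2 with the substitution; state before step 2: [2 6 1 5])
2 | fire t2 | [4 5 3 5]
3 | fire t2 | [6 4 5 5]
4 | fire t1 | [6 6 3 8]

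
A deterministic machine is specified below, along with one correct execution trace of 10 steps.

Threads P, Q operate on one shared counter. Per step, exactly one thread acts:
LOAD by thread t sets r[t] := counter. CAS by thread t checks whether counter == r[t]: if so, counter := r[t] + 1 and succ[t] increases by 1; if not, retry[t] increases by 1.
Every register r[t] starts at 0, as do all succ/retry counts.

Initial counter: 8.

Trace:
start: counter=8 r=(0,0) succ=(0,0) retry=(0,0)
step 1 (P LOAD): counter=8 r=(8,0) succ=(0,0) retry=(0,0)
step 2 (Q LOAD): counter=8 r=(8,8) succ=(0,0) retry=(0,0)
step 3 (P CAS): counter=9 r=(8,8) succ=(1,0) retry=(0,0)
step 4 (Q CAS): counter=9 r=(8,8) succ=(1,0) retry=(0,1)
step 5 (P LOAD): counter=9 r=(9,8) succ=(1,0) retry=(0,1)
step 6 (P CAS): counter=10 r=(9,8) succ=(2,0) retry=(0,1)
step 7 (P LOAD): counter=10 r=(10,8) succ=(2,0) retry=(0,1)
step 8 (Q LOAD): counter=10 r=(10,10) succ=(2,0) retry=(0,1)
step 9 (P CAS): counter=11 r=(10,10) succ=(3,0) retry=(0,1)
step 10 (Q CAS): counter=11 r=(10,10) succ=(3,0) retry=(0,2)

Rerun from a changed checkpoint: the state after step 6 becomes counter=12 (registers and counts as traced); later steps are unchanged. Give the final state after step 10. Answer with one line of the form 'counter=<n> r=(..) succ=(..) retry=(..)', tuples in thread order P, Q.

counter=13 r=(12,12) succ=(3,0) retry=(0,2)

state after step 6 := counter=12 r=(9,8) succ=(2,0) retry=(0,1)
step 7 (P LOAD): counter=12 r=(12,8) succ=(2,0) retry=(0,1)
step 8 (Q LOAD): counter=12 r=(12,12) succ=(2,0) retry=(0,1)
step 9 (P CAS): counter=13 r=(12,12) succ=(3,0) retry=(0,1)
step 10 (Q CAS): counter=13 r=(12,12) succ=(3,0) retry=(0,2)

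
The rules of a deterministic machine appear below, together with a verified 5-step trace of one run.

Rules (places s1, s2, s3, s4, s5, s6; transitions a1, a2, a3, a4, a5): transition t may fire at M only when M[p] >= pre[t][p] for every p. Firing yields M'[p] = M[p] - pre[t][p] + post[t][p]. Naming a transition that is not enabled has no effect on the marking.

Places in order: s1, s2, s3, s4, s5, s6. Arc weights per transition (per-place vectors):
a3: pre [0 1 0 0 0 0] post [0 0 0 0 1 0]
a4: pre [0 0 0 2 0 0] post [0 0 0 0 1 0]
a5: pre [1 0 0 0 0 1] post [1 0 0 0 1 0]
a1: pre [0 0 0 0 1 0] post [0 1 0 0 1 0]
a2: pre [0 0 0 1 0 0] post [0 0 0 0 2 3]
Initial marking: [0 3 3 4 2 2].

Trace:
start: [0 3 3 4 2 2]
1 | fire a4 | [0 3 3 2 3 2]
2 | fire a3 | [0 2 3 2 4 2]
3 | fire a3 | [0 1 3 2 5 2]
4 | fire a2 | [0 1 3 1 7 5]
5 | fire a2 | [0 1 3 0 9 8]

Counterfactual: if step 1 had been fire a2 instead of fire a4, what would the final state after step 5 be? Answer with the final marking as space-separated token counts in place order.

0 1 3 1 10 11

(re-executing from step 1 with the substitution; state before step 1: [0 3 3 4 2 2])
1 | fire a2 | [0 3 3 3 4 5]
2 | fire a3 | [0 2 3 3 5 5]
3 | fire a3 | [0 1 3 3 6 5]
4 | fire a2 | [0 1 3 2 8 8]
5 | fire a2 | [0 1 3 1 10 11]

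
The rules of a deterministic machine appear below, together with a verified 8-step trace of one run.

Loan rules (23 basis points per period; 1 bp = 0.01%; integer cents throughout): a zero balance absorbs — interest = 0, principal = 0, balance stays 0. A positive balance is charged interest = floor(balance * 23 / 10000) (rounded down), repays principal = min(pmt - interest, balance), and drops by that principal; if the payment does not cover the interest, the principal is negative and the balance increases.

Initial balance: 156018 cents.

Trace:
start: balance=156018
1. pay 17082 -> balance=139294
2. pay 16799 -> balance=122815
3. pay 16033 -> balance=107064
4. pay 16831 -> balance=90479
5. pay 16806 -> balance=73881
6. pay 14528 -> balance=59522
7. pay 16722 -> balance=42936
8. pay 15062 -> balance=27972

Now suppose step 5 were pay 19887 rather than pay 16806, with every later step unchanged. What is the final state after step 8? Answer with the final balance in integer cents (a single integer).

24870

(re-executing from step 5 with the substitution; state before step 5: balance=90479)
5. pay 19887 -> balance=70800
6. pay 14528 -> balance=56434
7. pay 16722 -> balance=39841
8. pay 15062 -> balance=24870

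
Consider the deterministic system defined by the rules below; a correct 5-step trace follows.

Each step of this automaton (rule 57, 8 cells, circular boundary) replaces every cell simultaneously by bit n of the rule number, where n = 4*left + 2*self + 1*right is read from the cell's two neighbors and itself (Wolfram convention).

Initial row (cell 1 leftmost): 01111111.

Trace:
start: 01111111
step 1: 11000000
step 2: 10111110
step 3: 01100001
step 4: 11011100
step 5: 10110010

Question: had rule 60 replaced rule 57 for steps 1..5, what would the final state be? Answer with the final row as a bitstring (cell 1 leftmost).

11001100

(re-executing steps 1..5 under rule 60; state before step 1: 01111111)
step 1: 11000000
step 2: 10100000
step 3: 11110000
step 4: 10001000
step 5: 11001100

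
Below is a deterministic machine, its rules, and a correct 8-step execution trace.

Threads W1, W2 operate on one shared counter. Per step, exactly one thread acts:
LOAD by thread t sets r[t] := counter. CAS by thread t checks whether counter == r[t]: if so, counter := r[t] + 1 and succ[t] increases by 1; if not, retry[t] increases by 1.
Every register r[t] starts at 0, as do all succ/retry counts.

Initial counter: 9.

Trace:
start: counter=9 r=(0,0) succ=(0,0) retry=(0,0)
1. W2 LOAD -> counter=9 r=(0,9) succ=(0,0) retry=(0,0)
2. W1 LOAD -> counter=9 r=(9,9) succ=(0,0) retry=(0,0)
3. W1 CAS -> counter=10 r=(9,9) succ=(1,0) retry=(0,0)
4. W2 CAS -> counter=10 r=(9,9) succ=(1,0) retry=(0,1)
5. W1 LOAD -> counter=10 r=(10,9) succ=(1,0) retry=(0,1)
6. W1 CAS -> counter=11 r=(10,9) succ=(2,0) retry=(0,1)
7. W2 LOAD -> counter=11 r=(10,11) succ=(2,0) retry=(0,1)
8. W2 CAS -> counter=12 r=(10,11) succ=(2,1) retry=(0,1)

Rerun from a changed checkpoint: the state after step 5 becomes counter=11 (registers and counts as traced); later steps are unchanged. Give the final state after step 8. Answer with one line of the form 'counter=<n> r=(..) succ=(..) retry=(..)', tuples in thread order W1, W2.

counter=12 r=(10,11) succ=(1,1) retry=(1,1)

state after step 5 := counter=11 r=(10,9) succ=(1,0) retry=(0,1)
6. W1 CAS -> counter=11 r=(10,9) succ=(1,0) retry=(1,1)
7. W2 LOAD -> counter=11 r=(10,11) succ=(1,0) retry=(1,1)
8. W2 CAS -> counter=12 r=(10,11) succ=(1,1) retry=(1,1)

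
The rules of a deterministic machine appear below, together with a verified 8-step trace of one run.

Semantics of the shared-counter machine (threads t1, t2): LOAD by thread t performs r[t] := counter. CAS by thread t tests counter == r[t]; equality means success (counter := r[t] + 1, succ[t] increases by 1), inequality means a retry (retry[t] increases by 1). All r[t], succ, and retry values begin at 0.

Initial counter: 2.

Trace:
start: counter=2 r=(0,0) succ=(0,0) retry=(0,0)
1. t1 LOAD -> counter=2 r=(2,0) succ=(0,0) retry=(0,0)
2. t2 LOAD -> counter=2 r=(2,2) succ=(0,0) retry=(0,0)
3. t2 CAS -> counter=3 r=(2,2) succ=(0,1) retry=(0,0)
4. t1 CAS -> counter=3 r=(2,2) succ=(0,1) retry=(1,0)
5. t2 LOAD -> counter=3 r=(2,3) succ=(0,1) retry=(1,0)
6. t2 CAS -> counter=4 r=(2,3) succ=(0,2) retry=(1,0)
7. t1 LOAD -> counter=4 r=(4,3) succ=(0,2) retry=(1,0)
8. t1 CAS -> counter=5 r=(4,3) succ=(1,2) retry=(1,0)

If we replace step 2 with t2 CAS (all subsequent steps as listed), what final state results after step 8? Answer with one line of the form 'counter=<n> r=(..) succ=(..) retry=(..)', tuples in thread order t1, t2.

counter=5 r=(4,3) succ=(2,1) retry=(0,2)

(re-executing from step 2 with the substitution; state before step 2: counter=2 r=(2,0) succ=(0,0) retry=(0,0))
2. t2 CAS -> counter=2 r=(2,0) succ=(0,0) retry=(0,1)
3. t2 CAS -> counter=2 r=(2,0) succ=(0,0) retry=(0,2)
4. t1 CAS -> counter=3 r=(2,0) succ=(1,0) retry=(0,2)
5. t2 LOAD -> counter=3 r=(2,3) succ=(1,0) retry=(0,2)
6. t2 CAS -> counter=4 r=(2,3) succ=(1,1) retry=(0,2)
7. t1 LOAD -> counter=4 r=(4,3) succ=(1,1) retry=(0,2)
8. t1 CAS -> counter=5 r=(4,3) succ=(2,1) retry=(0,2)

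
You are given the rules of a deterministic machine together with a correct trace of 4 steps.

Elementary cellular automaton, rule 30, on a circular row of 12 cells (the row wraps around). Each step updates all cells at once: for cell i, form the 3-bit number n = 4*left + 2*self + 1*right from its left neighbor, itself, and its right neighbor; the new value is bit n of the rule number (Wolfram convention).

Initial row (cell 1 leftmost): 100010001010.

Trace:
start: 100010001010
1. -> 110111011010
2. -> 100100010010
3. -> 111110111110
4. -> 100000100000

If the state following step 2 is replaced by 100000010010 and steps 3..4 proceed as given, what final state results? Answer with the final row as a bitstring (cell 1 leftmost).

state after step 2 := 100000010010
3. -> 110000111110
4. -> 101001100000

101001100000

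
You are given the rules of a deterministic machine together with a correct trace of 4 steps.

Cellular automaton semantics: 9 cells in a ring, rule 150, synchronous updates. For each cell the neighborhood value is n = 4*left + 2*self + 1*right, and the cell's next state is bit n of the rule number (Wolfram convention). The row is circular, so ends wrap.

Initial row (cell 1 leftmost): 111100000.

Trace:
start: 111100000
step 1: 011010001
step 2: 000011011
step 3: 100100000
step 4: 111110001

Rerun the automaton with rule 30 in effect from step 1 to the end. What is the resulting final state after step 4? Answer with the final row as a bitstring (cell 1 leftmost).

110110111

(re-executing steps 1..4 under rule 30; state before step 1: 111100000)
step 1: 100010001
step 2: 010111011
step 3: 010100010
step 4: 110110111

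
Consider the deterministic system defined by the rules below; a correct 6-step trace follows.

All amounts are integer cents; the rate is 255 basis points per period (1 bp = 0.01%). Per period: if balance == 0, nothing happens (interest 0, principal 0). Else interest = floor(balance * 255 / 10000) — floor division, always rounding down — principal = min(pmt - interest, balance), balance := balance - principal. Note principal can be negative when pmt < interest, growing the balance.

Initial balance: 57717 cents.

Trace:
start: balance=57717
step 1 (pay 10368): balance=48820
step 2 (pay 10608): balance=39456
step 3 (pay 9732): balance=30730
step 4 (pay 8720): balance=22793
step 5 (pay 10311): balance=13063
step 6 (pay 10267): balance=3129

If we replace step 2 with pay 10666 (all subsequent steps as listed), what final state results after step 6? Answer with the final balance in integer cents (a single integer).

3064

(re-executing from step 2 with the substitution; state before step 2: balance=48820)
step 2 (pay 10666): balance=39398
step 3 (pay 9732): balance=30670
step 4 (pay 8720): balance=22732
step 5 (pay 10311): balance=13000
step 6 (pay 10267): balance=3064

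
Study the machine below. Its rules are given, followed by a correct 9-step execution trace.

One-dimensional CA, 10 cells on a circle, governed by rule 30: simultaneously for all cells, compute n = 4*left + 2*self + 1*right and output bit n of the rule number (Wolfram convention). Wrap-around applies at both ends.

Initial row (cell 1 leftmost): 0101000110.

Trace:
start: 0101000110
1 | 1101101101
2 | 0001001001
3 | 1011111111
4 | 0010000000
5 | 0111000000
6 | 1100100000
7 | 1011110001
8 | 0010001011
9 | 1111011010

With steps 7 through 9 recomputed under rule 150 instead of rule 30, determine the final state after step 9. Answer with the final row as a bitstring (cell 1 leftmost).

1000001001

(re-executing steps 7..9 under rule 150; state before step 7: 1100100000)
7 | 0011110001
8 | 1101101011
9 | 1000001001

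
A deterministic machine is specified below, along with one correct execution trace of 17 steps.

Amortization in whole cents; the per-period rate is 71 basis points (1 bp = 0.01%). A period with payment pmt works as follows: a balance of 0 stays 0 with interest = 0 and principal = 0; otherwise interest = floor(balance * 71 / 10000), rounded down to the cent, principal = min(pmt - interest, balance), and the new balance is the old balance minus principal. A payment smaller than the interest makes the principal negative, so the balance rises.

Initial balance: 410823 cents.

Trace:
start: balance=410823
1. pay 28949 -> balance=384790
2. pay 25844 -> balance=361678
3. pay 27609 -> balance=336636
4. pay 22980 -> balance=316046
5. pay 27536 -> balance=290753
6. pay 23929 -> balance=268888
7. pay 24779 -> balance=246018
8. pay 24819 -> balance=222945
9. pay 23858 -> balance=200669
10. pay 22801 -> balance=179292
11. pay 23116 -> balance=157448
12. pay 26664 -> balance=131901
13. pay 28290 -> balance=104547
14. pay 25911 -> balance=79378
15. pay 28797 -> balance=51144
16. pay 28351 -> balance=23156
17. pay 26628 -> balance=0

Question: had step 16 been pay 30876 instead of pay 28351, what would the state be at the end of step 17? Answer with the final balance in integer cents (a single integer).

0

(re-executing from step 16 with the substitution; state before step 16: balance=51144)
16. pay 30876 -> balance=20631
17. pay 26628 -> balance=0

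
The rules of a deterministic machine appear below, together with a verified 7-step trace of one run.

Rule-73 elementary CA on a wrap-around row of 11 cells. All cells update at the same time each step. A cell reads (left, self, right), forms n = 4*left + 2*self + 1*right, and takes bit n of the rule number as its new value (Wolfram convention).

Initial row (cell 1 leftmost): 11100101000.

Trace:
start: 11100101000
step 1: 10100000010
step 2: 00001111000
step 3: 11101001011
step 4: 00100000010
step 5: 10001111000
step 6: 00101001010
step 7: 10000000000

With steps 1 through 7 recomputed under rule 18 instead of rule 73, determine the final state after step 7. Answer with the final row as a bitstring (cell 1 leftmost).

00011000101

(re-executing steps 1..7 under rule 18; state before step 1: 11100101000)
step 1: 00011000101
step 2: 10100101000
step 3: 00011000101
step 4: 10100101000
step 5: 00011000101
step 6: 10100101000
step 7: 00011000101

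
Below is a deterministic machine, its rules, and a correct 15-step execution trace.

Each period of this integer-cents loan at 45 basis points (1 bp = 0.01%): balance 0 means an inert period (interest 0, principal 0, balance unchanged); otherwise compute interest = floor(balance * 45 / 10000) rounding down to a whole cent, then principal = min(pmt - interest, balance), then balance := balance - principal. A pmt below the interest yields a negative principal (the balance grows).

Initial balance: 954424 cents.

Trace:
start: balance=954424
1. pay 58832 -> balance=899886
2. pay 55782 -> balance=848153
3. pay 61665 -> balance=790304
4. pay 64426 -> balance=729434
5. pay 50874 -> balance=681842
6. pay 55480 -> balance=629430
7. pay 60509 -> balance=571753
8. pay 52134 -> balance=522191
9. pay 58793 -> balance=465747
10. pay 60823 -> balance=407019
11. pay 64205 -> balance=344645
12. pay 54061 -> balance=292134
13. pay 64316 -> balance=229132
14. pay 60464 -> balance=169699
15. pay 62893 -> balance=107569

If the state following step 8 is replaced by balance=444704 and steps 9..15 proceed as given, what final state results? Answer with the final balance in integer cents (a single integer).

state after step 8 := balance=444704
9. pay 58793 -> balance=387912
10. pay 60823 -> balance=328834
11. pay 64205 -> balance=266108
12. pay 54061 -> balance=213244
13. pay 64316 -> balance=149887
14. pay 60464 -> balance=90097
15. pay 62893 -> balance=27609

27609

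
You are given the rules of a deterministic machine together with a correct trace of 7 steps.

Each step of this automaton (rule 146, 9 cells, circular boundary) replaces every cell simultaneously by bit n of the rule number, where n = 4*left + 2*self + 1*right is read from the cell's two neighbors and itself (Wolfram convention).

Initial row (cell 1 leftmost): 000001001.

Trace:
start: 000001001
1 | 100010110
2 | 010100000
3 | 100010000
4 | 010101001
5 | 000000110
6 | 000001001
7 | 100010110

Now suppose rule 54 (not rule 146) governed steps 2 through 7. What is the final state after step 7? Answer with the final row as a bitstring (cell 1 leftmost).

(re-executing steps 2..7 under rule 54; state before step 2: 100010110)
2 | 110111001
3 | 001000110
4 | 011101001
5 | 100011111
6 | 010100000
7 | 111110000

111110000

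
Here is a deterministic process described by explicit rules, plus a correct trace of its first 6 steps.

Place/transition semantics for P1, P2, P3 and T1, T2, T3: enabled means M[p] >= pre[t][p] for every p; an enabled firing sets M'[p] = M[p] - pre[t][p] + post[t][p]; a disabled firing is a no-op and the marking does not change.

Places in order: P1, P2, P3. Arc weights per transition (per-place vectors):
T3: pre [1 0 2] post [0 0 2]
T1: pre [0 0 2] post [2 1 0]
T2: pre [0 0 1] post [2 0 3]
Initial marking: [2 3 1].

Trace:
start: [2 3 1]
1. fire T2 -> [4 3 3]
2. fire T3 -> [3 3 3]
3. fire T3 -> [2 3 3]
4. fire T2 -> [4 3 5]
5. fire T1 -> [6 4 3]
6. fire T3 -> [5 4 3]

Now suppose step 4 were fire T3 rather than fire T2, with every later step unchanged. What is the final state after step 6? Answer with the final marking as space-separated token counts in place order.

(re-executing from step 4 with the substitution; state before step 4: [2 3 3])
4. fire T3 -> [1 3 3]
5. fire T1 -> [3 4 1]
6. fire T3 -> [3 4 1]

3 4 1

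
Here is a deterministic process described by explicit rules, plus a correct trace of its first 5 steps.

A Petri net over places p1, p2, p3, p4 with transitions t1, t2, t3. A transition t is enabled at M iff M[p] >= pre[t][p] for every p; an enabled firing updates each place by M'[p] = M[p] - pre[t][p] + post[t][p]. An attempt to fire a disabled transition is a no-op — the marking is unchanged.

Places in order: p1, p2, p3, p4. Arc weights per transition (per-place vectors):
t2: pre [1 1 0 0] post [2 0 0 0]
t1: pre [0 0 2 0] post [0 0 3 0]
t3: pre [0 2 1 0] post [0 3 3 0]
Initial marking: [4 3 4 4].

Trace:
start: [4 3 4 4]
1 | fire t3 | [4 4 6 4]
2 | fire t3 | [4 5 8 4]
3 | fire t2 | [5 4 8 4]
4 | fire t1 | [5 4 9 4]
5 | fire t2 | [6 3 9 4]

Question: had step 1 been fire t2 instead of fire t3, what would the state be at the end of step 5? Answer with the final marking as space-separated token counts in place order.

7 1 7 4

(re-executing from step 1 with the substitution; state before step 1: [4 3 4 4])
1 | fire t2 | [5 2 4 4]
2 | fire t3 | [5 3 6 4]
3 | fire t2 | [6 2 6 4]
4 | fire t1 | [6 2 7 4]
5 | fire t2 | [7 1 7 4]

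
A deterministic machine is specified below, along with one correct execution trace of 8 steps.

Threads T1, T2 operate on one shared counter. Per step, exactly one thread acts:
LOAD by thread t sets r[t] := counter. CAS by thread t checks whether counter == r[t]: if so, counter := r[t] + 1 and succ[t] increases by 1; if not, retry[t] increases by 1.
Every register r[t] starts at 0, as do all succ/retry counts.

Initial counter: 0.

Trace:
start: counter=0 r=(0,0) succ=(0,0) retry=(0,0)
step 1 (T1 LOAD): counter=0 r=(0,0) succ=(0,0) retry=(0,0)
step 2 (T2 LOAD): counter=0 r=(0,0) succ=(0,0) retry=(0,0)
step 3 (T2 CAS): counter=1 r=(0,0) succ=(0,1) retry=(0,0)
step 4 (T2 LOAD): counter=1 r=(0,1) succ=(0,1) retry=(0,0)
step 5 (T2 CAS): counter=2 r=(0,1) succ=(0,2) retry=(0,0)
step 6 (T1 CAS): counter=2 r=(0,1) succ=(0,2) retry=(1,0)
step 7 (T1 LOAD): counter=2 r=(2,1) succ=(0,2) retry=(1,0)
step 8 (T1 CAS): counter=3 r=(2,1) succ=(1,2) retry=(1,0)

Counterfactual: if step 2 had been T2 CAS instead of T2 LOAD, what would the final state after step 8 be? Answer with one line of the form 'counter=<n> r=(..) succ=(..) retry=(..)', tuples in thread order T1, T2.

(re-executing from step 2 with the substitution; state before step 2: counter=0 r=(0,0) succ=(0,0) retry=(0,0))
step 2 (T2 CAS): counter=1 r=(0,0) succ=(0,1) retry=(0,0)
step 3 (T2 CAS): counter=1 r=(0,0) succ=(0,1) retry=(0,1)
step 4 (T2 LOAD): counter=1 r=(0,1) succ=(0,1) retry=(0,1)
step 5 (T2 CAS): counter=2 r=(0,1) succ=(0,2) retry=(0,1)
step 6 (T1 CAS): counter=2 r=(0,1) succ=(0,2) retry=(1,1)
step 7 (T1 LOAD): counter=2 r=(2,1) succ=(0,2) retry=(1,1)
step 8 (T1 CAS): counter=3 r=(2,1) succ=(1,2) retry=(1,1)

counter=3 r=(2,1) succ=(1,2) retry=(1,1)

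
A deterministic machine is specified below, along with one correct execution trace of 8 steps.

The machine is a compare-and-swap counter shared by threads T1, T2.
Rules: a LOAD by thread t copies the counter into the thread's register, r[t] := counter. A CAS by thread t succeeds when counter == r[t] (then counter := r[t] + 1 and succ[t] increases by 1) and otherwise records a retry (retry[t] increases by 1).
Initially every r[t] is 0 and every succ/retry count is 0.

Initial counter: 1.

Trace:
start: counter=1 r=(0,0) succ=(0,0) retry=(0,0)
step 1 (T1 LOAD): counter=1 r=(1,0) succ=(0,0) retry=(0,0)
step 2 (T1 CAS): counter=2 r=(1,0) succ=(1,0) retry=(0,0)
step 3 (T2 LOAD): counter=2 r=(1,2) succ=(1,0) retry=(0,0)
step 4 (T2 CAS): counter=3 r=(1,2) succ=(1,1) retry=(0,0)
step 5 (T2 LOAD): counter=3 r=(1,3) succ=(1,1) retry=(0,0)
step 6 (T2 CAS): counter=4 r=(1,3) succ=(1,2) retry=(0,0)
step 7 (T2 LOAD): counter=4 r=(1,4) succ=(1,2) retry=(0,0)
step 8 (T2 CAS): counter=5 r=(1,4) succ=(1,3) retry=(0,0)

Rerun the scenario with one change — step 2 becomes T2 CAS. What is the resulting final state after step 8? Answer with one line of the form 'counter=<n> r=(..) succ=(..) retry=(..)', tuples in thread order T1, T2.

counter=4 r=(1,3) succ=(0,3) retry=(0,1)

(re-executing from step 2 with the substitution; state before step 2: counter=1 r=(1,0) succ=(0,0) retry=(0,0))
step 2 (T2 CAS): counter=1 r=(1,0) succ=(0,0) retry=(0,1)
step 3 (T2 LOAD): counter=1 r=(1,1) succ=(0,0) retry=(0,1)
step 4 (T2 CAS): counter=2 r=(1,1) succ=(0,1) retry=(0,1)
step 5 (T2 LOAD): counter=2 r=(1,2) succ=(0,1) retry=(0,1)
step 6 (T2 CAS): counter=3 r=(1,2) succ=(0,2) retry=(0,1)
step 7 (T2 LOAD): counter=3 r=(1,3) succ=(0,2) retry=(0,1)
step 8 (T2 CAS): counter=4 r=(1,3) succ=(0,3) retry=(0,1)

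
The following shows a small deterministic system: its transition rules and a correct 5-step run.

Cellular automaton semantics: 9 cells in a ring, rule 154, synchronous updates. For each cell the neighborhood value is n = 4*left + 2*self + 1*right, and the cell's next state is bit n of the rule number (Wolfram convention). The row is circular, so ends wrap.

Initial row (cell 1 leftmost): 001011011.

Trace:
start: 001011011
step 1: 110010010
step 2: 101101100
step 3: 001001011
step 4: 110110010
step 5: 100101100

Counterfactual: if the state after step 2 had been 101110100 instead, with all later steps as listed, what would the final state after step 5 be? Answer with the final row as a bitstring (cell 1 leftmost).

110000100

state after step 2 := 101110100
step 3: 001100011
step 4: 111010110
step 5: 110000100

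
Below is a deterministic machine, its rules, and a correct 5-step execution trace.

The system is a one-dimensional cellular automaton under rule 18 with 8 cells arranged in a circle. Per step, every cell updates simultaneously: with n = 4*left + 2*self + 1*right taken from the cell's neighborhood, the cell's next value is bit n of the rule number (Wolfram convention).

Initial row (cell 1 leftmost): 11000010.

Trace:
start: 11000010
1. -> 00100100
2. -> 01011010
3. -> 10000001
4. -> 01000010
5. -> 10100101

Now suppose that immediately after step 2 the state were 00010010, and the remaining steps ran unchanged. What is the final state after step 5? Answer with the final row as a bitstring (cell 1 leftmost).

00100001

state after step 2 := 00010010
3. -> 00101101
4. -> 11000000
5. -> 00100001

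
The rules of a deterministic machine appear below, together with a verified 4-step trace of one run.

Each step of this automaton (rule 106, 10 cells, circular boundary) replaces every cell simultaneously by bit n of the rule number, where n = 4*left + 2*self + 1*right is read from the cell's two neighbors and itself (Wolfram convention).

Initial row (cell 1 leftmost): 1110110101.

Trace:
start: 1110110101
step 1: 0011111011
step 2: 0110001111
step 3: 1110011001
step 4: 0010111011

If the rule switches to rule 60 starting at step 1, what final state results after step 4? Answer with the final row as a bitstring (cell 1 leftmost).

1011001110

(re-executing steps 1..4 under rule 60; state before step 1: 1110110101)
step 1: 0001101111
step 2: 1001011000
step 3: 1101110100
step 4: 1011001110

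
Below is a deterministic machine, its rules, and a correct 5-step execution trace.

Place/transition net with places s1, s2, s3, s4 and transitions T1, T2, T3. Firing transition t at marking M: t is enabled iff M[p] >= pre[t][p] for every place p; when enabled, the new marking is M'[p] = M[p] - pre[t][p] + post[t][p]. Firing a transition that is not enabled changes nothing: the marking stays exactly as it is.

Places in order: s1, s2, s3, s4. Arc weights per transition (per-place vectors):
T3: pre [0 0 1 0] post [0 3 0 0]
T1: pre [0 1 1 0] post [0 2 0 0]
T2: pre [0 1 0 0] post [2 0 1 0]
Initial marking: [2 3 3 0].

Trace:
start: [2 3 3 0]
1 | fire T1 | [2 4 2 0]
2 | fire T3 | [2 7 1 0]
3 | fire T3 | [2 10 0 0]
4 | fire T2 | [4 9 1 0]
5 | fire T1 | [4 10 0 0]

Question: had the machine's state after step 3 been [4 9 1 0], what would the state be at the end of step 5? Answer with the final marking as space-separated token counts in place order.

6 9 1 0

state after step 3 := [4 9 1 0]
4 | fire T2 | [6 8 2 0]
5 | fire T1 | [6 9 1 0]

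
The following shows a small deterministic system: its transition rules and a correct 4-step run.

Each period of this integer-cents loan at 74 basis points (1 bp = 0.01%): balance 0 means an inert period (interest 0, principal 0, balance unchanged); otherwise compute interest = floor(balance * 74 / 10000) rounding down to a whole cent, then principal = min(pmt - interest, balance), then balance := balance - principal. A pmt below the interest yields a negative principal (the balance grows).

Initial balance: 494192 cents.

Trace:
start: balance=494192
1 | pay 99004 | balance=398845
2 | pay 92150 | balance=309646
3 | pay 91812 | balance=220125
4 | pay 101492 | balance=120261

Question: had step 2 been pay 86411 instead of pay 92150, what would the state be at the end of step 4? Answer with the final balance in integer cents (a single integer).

(re-executing from step 2 with the substitution; state before step 2: balance=398845)
2 | pay 86411 | balance=315385
3 | pay 91812 | balance=225906
4 | pay 101492 | balance=126085

126085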